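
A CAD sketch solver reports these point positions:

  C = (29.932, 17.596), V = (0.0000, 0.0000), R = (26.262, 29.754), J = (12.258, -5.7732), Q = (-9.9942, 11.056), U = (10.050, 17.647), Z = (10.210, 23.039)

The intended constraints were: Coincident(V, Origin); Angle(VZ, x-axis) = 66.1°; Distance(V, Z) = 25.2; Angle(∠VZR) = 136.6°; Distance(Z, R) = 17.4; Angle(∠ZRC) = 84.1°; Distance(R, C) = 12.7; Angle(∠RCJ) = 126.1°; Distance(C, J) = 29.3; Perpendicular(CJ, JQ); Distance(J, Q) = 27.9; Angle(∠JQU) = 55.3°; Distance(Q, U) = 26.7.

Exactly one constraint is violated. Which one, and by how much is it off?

Distance(Q, U) = 26.7 — off by 5.60.

V = (0.00, 0.00) ✓; VZ at 66.10° ✓; |VZ| = 25.20 ✓; ∠VZR = 136.6° ✓; |ZR| = 17.40 ✓; ∠ZRC = 84.10° ✓; |RC| = 12.70 ✓; ∠RCJ = 126.1° ✓; |CJ| = 29.30 ✓; ∠(CJ, JQ) = 90.00° ✓; |JQ| = 27.90 ✓; ∠JQU = 55.30° ✓; |QU| = 21.10 ✗.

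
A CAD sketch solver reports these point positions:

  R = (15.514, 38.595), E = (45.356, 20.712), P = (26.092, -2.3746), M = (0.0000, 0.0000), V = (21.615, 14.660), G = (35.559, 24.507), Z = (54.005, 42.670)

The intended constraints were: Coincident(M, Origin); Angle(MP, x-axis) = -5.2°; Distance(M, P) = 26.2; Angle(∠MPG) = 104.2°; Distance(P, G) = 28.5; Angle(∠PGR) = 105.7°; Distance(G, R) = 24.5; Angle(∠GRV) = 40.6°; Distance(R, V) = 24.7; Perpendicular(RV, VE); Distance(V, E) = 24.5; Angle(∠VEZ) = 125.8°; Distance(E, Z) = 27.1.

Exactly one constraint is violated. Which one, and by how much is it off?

Distance(E, Z) = 27.1 — off by 3.50.

M = (0.00, 0.00) ✓; MP at -5.200° ✓; |MP| = 26.20 ✓; ∠MPG = 104.2° ✓; |PG| = 28.50 ✓; ∠PGR = 105.7° ✓; |GR| = 24.50 ✓; ∠GRV = 40.60° ✓; |RV| = 24.70 ✓; ∠(RV, VE) = 90.00° ✓; |VE| = 24.50 ✓; ∠VEZ = 125.8° ✓; |EZ| = 23.60 ✗.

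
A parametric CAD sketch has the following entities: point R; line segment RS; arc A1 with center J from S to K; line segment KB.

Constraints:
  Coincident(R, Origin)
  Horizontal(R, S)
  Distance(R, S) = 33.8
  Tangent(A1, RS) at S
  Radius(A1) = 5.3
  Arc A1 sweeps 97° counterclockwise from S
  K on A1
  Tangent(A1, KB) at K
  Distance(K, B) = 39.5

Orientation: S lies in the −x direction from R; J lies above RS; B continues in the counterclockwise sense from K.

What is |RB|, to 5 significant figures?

56.135

On A1, S sits at bearing -90° from J; a 97° counterclockwise sweep puts K at bearing 7°, so K = J + 5.3·(cos 7°, sin 7°) = (-28.540, 5.9459). Since A1 is tangent to KB there, JK ⟂ KB, so KB runs along (−sin 7°, cos 7°); with |KB| = 39.5, B = (-33.353, 45.151). Then |RB| = |B − R| = 56.135.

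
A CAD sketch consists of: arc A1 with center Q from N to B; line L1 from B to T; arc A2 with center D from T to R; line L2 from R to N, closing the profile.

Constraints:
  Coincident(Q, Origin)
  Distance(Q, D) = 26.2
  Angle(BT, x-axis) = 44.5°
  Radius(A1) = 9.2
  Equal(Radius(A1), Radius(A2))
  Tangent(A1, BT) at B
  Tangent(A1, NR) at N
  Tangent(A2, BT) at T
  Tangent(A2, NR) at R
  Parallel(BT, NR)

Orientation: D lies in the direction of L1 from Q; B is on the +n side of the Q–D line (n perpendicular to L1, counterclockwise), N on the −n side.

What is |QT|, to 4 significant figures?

27.77

The slot axis is L1's direction at 44.5°, so u = (cos 44.5°, sin 44.5°) = (0.7133, 0.7009) and n = (−sin 44.5°, cos 44.5°) = (-0.7009, 0.7133). Q is at the origin and D lies 26.2 along u from Q, so D = 26.2·u = (18.69, 18.36). Tangency of A1 to both parallel lines with radius 9.2 puts B and N at Q ± 9.2·n: B = (-6.448, 6.562), N = (6.448, -6.562). Equal radii place T and R the same way about D: T = D + 9.2·n = (12.24, 24.93), R = D − 9.2·n = (25.14, 11.80). Then |QT| = |T − Q| = 27.77.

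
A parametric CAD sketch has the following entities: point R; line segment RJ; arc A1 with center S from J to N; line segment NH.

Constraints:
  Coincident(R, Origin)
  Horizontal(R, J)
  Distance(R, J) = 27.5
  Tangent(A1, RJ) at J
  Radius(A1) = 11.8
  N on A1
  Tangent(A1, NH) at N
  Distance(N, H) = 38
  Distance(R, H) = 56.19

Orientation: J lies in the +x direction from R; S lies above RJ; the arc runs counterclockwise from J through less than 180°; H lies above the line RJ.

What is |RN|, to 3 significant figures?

41.7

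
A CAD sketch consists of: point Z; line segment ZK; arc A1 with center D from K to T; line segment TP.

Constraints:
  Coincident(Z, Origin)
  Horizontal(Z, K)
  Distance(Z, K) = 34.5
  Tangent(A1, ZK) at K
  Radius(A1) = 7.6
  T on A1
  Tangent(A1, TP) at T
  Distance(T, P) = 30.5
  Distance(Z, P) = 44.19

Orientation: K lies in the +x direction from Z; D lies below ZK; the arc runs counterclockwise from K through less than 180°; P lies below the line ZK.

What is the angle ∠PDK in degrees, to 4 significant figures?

160.2°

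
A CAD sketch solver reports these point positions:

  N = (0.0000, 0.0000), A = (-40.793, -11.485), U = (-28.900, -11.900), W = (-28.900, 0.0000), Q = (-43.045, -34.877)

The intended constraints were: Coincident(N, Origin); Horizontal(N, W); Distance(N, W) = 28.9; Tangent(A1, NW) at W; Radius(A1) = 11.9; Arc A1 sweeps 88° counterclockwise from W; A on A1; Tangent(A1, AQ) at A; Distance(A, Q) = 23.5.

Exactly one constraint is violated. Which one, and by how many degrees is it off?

Tangent(A1, AQ) at A — off by 3.50°.

N = (0.00, 0.00) ✓; N.y = 0.00, W.y = 0.00 ✓; |NW| = 28.90 ✓; ∠(UW, WN) = 90.00° ✓; |UW| = 11.90 ✓; bearing(U→A) − bearing(U→W) = 88.00° ✓; |UA| = 11.90 ✓; ∠(UA, AQ) = 93.50° ✗; |AQ| = 23.50 ✓.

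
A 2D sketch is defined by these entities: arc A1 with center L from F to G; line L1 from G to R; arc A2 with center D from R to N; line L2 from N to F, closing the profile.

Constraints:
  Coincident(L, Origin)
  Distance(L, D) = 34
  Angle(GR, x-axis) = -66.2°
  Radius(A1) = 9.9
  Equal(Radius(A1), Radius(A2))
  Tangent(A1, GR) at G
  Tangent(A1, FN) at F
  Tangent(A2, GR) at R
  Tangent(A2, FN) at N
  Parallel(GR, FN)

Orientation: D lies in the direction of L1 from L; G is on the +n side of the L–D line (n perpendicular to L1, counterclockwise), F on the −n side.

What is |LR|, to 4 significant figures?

35.41

The slot axis is L1's direction at -66.2°, so u = (cos -66.2°, sin -66.2°) = (0.4035, -0.9150) and n = (−sin -66.2°, cos -66.2°) = (0.9150, 0.4035). L is at the origin and D lies 34.0 along u from L, so D = 34.0·u = (13.72, -31.11). Tangency of A1 to both parallel lines with radius 9.9 puts G and F at L ± 9.9·n: G = (9.058, 3.995), F = (-9.058, -3.995). Equal radii place R and N the same way about D: R = D + 9.9·n = (22.78, -27.11), N = D − 9.9·n = (4.662, -35.10). Then |LR| = |R − L| = 35.41.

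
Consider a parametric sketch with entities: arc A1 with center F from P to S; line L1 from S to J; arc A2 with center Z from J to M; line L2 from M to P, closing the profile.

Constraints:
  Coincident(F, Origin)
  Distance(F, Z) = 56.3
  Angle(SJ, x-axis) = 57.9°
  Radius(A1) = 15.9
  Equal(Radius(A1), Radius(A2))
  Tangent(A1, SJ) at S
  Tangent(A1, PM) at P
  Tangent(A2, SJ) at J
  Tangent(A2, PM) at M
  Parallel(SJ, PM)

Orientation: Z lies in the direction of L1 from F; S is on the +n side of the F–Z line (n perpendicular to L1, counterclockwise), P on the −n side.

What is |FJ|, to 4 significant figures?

58.50

The slot axis is L1's direction at 57.9°, so u = (cos 57.9°, sin 57.9°) = (0.5314, 0.8471) and n = (−sin 57.9°, cos 57.9°) = (-0.8471, 0.5314). F is at the origin and Z lies 56.3 along u from F, so Z = 56.3·u = (29.92, 47.69). Tangency of A1 to both parallel lines with radius 15.9 puts S and P at F ± 15.9·n: S = (-13.47, 8.449), P = (13.47, -8.449). Equal radii place J and M the same way about Z: J = Z + 15.9·n = (16.45, 56.14), M = Z − 15.9·n = (43.39, 39.24). Then |FJ| = |J − F| = 58.50.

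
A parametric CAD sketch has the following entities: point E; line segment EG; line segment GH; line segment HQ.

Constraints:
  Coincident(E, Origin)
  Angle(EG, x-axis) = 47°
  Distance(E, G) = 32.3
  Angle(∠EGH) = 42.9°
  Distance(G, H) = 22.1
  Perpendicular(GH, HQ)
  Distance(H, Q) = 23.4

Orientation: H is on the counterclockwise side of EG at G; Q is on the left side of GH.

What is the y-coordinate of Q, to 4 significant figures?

-1.297

E is at the origin; EG runs at 47.0° with length 32.3, so G = 32.3·(cos 47.0°, sin 47.0°) = (22.03, 23.62). ∠EGH = 42.9°, so GH runs at 47.0° + (180° − 42.9°) = 184.1° from the x-axis; with |GH| = 22.1, H = G + 22.1·(cos 184.1°, sin 184.1°) = (-0.01489, 22.04). GH is perpendicular to HQ; with |HQ| = 23.4 on the left of GH, Q = H + 23.4·(0.07150, -0.9974) = (1.658, -1.297). So Q.y = -1.297.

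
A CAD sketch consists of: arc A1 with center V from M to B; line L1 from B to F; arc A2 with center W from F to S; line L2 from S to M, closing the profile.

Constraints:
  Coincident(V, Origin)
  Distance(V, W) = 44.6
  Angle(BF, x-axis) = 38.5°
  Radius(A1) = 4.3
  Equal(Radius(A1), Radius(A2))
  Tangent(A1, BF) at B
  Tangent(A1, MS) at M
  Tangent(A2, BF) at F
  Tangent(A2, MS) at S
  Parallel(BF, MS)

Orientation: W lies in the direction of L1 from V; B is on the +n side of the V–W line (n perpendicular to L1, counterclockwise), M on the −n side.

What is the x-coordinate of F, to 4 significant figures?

32.23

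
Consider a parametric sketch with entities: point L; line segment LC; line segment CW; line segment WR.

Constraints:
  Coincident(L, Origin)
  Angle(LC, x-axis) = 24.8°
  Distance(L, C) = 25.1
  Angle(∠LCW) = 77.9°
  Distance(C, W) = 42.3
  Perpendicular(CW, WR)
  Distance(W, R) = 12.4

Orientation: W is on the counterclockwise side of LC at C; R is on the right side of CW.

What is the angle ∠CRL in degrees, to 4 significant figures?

28.59°

L is at the origin; LC runs at 24.8° with length 25.1, so C = 25.1·(cos 24.8°, sin 24.8°) = (22.79, 10.53). ∠LCW = 77.9°, so CW runs at 24.8° + (180° − 77.9°) = 126.9° from the x-axis; with |CW| = 42.3, W = C + 42.3·(cos 126.9°, sin 126.9°) = (-2.613, 44.35). CW ⟂ WR; with |WR| = 12.4 on the right of CW, R = W + 12.4·(0.7997, 0.6004) = (7.304, 51.80). Then cos ∠CRL = RC·RL / (|RC||RL|), giving 28.59°.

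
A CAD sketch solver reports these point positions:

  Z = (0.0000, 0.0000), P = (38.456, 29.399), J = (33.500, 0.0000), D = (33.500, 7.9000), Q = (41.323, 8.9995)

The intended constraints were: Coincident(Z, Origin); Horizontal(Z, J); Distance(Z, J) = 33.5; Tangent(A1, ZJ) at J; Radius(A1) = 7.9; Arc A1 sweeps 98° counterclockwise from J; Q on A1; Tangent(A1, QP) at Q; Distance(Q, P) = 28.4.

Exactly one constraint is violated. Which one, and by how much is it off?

Distance(Q, P) = 28.4 — off by 7.80.

Z = (0.00, 0.00) ✓; Z.y = 0.00, J.y = 0.00 ✓; |ZJ| = 33.50 ✓; ∠(DJ, JZ) = 90.00° ✓; |DJ| = 7.900 ✓; bearing(D→Q) − bearing(D→J) = 98.00° ✓; |DQ| = 7.900 ✓; ∠(DQ, QP) = 90.00° ✓; |QP| = 20.60 ✗.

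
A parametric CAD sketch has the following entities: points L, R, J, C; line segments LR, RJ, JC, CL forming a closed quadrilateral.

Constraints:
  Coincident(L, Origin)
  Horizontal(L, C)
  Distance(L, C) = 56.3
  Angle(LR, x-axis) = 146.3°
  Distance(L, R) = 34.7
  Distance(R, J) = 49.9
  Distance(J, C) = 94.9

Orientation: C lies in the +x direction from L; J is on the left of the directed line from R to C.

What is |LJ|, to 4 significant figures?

67.17

Checks: |RJ| = 49.90 ✓; |JC| = 94.90 ✓.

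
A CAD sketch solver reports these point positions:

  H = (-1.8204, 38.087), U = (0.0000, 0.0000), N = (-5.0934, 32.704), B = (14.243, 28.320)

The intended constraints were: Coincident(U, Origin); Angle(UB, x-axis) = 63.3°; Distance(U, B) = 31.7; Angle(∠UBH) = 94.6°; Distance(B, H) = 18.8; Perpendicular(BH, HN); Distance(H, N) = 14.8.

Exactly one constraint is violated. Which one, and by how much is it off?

Distance(H, N) = 14.8 — off by 8.50.

U = (0.00, 0.00) ✓; UB at 63.30° ✓; |UB| = 31.70 ✓; ∠UBH = 94.60° ✓; |BH| = 18.80 ✓; ∠(BH, HN) = 90.00° ✓; |HN| = 6.300 ✗.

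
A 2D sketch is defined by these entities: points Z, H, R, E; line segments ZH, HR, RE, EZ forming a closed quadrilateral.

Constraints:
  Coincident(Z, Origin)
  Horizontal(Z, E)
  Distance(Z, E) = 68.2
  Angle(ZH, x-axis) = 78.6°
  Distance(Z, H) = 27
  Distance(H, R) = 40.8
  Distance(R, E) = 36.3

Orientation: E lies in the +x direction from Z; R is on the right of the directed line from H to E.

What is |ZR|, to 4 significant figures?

32.44

Checks: |HR| = 40.80 ✓; |RE| = 36.30 ✓.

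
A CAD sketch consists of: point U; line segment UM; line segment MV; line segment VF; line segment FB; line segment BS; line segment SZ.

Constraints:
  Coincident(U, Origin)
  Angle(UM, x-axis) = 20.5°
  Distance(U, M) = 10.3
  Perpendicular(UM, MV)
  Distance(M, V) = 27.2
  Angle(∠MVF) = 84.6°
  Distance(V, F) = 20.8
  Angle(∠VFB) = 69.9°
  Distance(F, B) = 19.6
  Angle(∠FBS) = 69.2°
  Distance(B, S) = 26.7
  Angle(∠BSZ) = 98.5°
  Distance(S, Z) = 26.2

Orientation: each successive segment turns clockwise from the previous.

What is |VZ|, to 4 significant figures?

22.63

U is at the origin; UM runs at 20.5° with length 10.3, so M = (9.648, 3.607). UM ⟂ MV, so MV runs at -69.50°; with |MV| = 27.2, V = (19.17, -21.87). ∠MVF = 84.6° gives VF at -164.9° from the x-axis; with |VF| = 20.8, F = (-0.9085, -27.29). ∠VFB = 69.9° gives FB at 85.00° from the x-axis; with |FB| = 19.6, B = (0.7998, -7.763). ∠FBS = 69.2° gives BS at -25.80° from the x-axis; with |BS| = 26.7, S = (24.84, -19.38). ∠BSZ = 98.5° gives SZ at -107.3° from the x-axis; with |SZ| = 26.2, Z = (17.05, -44.40). Then |VZ| = |Z − V| = 22.63.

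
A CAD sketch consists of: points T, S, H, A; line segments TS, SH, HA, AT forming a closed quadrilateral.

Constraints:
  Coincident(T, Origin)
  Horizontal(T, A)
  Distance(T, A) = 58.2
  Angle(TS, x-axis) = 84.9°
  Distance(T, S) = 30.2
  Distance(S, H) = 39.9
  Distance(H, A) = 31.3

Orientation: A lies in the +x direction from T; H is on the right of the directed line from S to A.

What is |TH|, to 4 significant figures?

26.99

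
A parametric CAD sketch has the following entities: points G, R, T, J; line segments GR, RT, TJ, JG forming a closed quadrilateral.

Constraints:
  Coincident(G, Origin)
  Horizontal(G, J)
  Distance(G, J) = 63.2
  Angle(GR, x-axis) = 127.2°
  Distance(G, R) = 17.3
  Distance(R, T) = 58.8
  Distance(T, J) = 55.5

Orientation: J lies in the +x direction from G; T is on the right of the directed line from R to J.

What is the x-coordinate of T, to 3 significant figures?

20.9

G is at the origin; GJ is horizontal with |GJ| = 63.2 and J in +x, so J = (63.2, 0). GR runs at 127.2° with |GR| = 17.3, so R = (-10.5, 13.8). T is determined by |RT| = 58.8 and |TJ| = 55.5 together: it lies at the intersection of circle(R, 58.8) and circle(J, 55.5). With |RJ| = 74.9, the foot of the radical line on RJ is 40.0 from R and the perpendicular offset is √(58.8² − 40.0²) = 43.1. Taking the right-of-RJ solution: T = (20.9, -35.9).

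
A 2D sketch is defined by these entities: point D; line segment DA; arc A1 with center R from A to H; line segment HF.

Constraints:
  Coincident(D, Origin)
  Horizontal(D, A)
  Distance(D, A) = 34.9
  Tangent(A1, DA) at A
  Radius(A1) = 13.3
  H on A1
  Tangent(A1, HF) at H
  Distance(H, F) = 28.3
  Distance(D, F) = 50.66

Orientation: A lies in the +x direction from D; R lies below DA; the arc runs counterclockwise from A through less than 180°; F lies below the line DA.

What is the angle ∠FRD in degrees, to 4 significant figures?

94.76°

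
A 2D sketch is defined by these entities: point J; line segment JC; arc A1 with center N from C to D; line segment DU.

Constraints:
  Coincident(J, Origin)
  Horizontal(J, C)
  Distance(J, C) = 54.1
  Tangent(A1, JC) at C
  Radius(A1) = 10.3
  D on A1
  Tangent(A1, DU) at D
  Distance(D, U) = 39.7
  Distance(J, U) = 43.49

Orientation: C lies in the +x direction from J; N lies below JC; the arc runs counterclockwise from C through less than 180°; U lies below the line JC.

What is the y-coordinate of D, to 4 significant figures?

-4.404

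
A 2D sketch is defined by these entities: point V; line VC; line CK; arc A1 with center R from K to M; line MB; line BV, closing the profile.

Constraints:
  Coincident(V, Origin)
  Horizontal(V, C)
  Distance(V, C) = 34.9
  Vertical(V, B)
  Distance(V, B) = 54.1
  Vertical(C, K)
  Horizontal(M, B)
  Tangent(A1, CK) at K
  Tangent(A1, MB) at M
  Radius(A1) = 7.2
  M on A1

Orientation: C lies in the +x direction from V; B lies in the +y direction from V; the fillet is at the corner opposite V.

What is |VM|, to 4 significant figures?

60.78

V is at the origin; V and C share the same y with |VC| = 34.9 and C on the +x side, so C = (34.90, 0.000). VB is vertical with |VB| = 54.1 and B on the +y side, so B = (0.000, 54.10). The virtual corner opposite V is at (34.90, 54.10). The tangent condition forces RK to be normal to CK and tangency of A1 to MB means the radius RM is perpendicular to MB, with radius 7.2, so the center R sits 7.2 in from both sides at R = (27.70, 46.90). That places the tangent points at K = (34.90, 46.90) on CK and M = (27.70, 54.10) on MB. Then |VM| = |M − V| = 60.78.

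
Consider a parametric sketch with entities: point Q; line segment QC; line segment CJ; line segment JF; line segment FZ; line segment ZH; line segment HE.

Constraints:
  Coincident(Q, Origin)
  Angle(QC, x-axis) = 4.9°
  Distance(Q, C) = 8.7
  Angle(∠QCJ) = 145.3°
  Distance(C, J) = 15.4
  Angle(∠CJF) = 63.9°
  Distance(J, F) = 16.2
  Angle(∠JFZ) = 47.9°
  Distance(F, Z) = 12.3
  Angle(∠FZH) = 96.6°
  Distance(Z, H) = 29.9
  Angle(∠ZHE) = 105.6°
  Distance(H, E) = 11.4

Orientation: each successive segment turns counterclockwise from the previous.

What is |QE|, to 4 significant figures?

45.76

Q is at the origin; QC runs at 4.9° with length 8.7, so C = (8.668, 0.7431). ∠QCJ = 145.3° gives CJ at 39.60° from the x-axis; with |CJ| = 15.4, J = (20.53, 10.56). ∠CJF = 63.9° gives JF at 155.7° from the x-axis; with |JF| = 16.2, F = (5.769, 17.23). ∠JFZ = 47.9° gives FZ at -72.20° from the x-axis; with |FZ| = 12.3, Z = (9.529, 5.515). ∠FZH = 96.6° gives ZH at 11.20° from the x-axis; with |ZH| = 29.9, H = (38.86, 11.32). ∠ZHE = 105.6° gives HE at 85.60° from the x-axis; with |HE| = 11.4, E = (39.73, 22.69). Then |QE| = |E − Q| = 45.76.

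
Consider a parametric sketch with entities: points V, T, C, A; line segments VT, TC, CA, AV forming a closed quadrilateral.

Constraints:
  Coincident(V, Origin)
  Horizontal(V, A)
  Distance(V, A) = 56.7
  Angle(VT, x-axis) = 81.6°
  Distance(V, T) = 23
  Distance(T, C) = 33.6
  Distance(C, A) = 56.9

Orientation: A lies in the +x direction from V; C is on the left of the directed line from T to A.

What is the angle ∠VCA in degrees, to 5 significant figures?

61.267°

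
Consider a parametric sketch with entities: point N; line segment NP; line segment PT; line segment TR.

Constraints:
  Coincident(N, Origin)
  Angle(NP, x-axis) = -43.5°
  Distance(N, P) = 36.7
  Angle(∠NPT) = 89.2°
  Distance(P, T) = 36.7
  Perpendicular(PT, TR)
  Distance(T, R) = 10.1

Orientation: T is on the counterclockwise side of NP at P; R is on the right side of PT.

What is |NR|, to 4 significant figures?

59.16

N is at the origin; NP runs at -43.5° with length 36.7, so P = 36.7·(cos -43.5°, sin -43.5°) = (26.62, -25.26). ∠NPT = 89.2°, so PT runs at -43.5° + (180° − 89.2°) = 47.30° from the x-axis; with |PT| = 36.7, T = P + 36.7·(cos 47.30°, sin 47.30°) = (51.51, 1.709). PT is perpendicular to TR; with |TR| = 10.1 on the right of PT, R = T + 10.1·(0.7349, -0.6782) = (58.93, -5.141). Then |NR| = |R − N| = 59.16.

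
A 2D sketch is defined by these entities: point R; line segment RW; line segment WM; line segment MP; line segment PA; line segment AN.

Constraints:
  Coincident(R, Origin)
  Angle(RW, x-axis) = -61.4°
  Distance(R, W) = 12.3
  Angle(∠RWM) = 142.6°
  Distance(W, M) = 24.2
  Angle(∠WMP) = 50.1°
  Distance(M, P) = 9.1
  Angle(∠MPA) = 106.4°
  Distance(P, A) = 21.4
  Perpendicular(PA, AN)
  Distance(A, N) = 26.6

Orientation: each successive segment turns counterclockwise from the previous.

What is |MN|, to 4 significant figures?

29.90

∠MPA = 106.4° gives PA at 179.5° from the x-axis; with |PA| = 21.4, A = (4.103, -11.70). The perpendicularity gives AN at right angles to PA, so AN runs at -90.50°; with |AN| = 26.6, N = (3.871, -38.30). Then |MN| = |N − M| = 29.90.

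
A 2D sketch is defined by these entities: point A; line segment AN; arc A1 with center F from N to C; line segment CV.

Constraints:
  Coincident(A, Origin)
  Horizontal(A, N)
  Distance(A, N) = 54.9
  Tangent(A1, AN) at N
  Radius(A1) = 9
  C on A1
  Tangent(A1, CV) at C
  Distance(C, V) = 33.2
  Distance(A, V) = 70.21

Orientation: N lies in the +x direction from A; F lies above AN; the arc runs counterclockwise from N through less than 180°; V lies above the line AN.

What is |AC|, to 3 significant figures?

64.6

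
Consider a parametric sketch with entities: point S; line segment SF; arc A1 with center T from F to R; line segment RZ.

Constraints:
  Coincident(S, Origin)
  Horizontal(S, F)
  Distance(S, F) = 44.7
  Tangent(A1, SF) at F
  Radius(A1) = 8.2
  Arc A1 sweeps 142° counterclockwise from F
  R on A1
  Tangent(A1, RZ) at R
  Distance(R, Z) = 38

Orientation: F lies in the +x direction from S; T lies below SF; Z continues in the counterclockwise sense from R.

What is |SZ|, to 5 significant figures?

79.322

S is at the origin; S and F share the same y with |SF| = 44.7 and F on the +x side, so F = (44.700, 0.0000). Since A1 is tangent to SF there, TF ⟂ SF, so T = F + (0, -8.2) = (44.700, -8.2000). On A1, F sits at bearing 90° from T; a 142° counterclockwise sweep puts R at bearing 232°, so R = T + 8.2·(cos 232°, sin 232°) = (39.652, -14.662). Tangency of A1 to RZ means the radius TR is perpendicular to RZ, so RZ runs along (−sin 232°, cos 232°); with |RZ| = 38.0, Z = (69.596, -38.057). Then |SZ| = |Z − S| = 79.322.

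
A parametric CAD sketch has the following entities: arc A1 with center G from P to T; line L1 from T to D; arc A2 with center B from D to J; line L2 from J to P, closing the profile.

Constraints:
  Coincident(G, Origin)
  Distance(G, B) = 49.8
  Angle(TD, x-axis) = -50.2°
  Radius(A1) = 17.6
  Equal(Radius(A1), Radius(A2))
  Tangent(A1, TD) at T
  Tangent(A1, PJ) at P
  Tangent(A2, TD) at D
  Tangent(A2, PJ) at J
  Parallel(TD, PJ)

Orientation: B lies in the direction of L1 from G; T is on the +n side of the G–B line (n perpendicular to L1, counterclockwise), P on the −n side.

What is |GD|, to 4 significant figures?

52.82

The slot axis is L1's direction at -50.2°, so u = (cos -50.2°, sin -50.2°) = (0.6401, -0.7683) and n = (−sin -50.2°, cos -50.2°) = (0.7683, 0.6401). G is at the origin and B lies 49.8 along u from G, so B = 49.8·u = (31.88, -38.26). Tangency of A1 to both parallel lines with radius 17.6 puts T and P at G ± 17.6·n: T = (13.52, 11.27), P = (-13.52, -11.27). Equal radii place D and J the same way about B: D = B + 17.6·n = (45.40, -26.99), J = B − 17.6·n = (18.36, -49.53). Then |GD| = |D − G| = 52.82.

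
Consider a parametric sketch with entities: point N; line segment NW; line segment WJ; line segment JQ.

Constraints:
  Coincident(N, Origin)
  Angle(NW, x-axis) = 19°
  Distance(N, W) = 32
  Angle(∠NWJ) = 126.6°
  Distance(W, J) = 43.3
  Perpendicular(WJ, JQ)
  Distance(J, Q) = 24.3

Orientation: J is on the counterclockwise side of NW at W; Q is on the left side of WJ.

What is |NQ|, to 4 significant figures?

62.39

N is at the origin; NW runs at 19.0° with length 32.0, so W = 32.0·(cos 19.0°, sin 19.0°) = (30.26, 10.42). ∠NWJ = 126.6°, so WJ runs at 19.0° + (180° − 126.6°) = 72.40° from the x-axis; with |WJ| = 43.3, J = W + 43.3·(cos 72.40°, sin 72.40°) = (43.35, 51.69). The perpendicularity gives JQ at right angles to WJ; with |JQ| = 24.3 on the left of WJ, Q = J + 24.3·(-0.9532, 0.3024) = (20.19, 59.04). Then |NQ| = |Q − N| = 62.39.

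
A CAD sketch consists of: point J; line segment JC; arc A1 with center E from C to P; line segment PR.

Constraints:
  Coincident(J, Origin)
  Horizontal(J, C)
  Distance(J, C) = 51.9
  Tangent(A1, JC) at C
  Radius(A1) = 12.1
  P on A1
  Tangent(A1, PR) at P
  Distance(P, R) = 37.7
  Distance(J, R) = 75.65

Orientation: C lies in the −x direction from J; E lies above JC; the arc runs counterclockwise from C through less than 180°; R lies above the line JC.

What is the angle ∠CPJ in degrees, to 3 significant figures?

101°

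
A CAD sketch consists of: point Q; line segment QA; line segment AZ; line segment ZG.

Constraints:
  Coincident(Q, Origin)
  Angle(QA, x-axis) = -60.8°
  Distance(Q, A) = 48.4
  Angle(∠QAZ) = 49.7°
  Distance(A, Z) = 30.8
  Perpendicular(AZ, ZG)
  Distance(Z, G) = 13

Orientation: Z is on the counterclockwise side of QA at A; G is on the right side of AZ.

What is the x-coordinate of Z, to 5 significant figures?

34.399

Q is at the origin; QA runs at -60.8° with length 48.4, so A = 48.4·(cos -60.8°, sin -60.8°) = (23.612, -42.249). ∠QAZ = 49.7°, so AZ runs at -60.8° + (180° − 49.7°) = 69.500° from the x-axis; with |AZ| = 30.8, Z = A + 30.8·(cos 69.500°, sin 69.500°) = (34.399, -13.400). So Z.x = 34.399.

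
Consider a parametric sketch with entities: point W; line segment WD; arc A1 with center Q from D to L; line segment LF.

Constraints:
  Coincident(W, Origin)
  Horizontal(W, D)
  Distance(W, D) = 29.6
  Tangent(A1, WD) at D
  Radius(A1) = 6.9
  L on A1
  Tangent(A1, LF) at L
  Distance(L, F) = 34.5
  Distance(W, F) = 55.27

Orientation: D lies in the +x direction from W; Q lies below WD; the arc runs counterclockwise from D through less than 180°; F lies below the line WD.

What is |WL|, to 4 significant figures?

25.14

W is at the origin; WD is horizontal with |WD| = 29.6 and D on the +x side, so D = (29.60, 0.000). Tangency of A1 to WD means the radius QD is perpendicular to WD, so Q = D + (0, -6.9) = (29.60, -6.900). Since QL ⟂ LF (tangency), |QF| = √(6.9² + 34.5²) = 35.18 regardless of where L sits on A1. So F lies on both circle(W, 55.27) and circle(Q, 35.18); the below-WD intersection is F = (36.65, -41.37). L is the foot of the tangent from F: L = (23.24, -9.582).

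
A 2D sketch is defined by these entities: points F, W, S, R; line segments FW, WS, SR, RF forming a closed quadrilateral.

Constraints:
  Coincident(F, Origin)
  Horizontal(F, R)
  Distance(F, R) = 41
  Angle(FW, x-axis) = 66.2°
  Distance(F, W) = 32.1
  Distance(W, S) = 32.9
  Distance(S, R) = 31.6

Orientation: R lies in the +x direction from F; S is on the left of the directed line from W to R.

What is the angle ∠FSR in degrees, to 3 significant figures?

47.0°

F is at the origin; F and R share the same y with |FR| = 41.0 and R in +x, so R = (41.0, 0). FW runs at 66.2° with |FW| = 32.1, so W = (13.0, 29.4). S is determined by |WS| = 32.9 and |SR| = 31.6 together: it lies at the intersection of circle(W, 32.9) and circle(R, 31.6). With |WR| = 40.6, the foot of the radical line on WR is 21.3 from W and the perpendicular offset is √(32.9² − 21.3²) = 25.0. Taking the left-of-WR solution: S = (45.8, 31.2).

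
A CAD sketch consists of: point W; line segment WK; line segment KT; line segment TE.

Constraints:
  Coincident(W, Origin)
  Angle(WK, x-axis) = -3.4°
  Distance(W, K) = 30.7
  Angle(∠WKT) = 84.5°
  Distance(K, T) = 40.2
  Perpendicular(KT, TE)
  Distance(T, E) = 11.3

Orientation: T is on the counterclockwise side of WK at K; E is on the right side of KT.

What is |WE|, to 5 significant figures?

56.038

∠WKT = 84.5°, so KT runs at -3.4° + (180° − 84.5°) = 92.100° from the x-axis; with |KT| = 40.2, T = K + 40.2·(cos 92.100°, sin 92.100°) = (29.173, 38.352). KT ⟂ TE; with |TE| = 11.3 on the right of KT, E = T + 11.3·(0.99933, 0.036644) = (40.465, 38.766). Then |WE| = |E − W| = 56.038.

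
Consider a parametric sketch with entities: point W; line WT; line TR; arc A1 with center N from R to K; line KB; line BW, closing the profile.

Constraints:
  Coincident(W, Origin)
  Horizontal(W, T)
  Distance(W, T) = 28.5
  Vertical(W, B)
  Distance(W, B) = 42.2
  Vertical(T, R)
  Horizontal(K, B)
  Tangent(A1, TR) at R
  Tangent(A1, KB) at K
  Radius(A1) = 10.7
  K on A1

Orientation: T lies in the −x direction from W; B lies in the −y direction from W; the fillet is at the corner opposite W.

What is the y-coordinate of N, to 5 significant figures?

-31.500

W and B share the same x with |WB| = 42.2 and B on the −y side, so B = (0.0000, -42.200). The virtual corner opposite W is at (-28.500, -42.200). The tangent condition forces NR to be normal to TR and since A1 is tangent to KB there, NK ⟂ KB, with radius 10.7, so the center N sits 10.7 in from both sides at N = (-17.800, -31.500). So N.y = -31.500.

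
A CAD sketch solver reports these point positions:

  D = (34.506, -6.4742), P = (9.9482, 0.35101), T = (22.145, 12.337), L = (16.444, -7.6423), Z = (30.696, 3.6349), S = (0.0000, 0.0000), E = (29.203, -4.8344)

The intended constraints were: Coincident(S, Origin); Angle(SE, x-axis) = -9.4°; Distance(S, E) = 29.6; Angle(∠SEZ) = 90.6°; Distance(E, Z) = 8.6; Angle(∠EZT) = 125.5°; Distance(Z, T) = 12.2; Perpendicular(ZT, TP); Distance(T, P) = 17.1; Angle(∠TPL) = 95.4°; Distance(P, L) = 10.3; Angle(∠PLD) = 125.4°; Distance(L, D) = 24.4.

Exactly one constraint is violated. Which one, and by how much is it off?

Distance(L, D) = 24.4 — off by 6.30.

S = (0.00, 0.00) ✓; SE at -9.400° ✓; |SE| = 29.60 ✓; ∠SEZ = 90.60° ✓; |EZ| = 8.600 ✓; ∠EZT = 125.5° ✓; |ZT| = 12.20 ✓; ∠(ZT, TP) = 90.00° ✓; |TP| = 17.10 ✓; ∠TPL = 95.40° ✓; |PL| = 10.30 ✓; ∠PLD = 125.4° ✓; |LD| = 18.10 ✗.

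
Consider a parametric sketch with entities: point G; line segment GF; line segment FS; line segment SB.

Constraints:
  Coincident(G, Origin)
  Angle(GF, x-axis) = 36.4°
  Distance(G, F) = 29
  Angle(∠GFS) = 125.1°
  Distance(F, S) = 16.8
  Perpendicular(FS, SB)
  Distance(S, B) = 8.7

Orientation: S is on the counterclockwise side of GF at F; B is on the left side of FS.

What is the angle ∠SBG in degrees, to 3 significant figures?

114°

G is at the origin; GF runs at 36.4° with length 29.0, so F = 29.0·(cos 36.4°, sin 36.4°) = (23.3, 17.2). ∠GFS = 125.1°, so FS runs at 36.4° + (180° − 125.1°) = 91.3° from the x-axis; with |FS| = 16.8, S = F + 16.8·(cos 91.3°, sin 91.3°) = (23.0, 34.0). FS is perpendicular to SB; with |SB| = 8.7 on the left of FS, B = S + 8.7·(-1.00, -0.0227) = (14.3, 33.8). Then cos ∠SBG = BS·BG / (|BS||BG|), giving 114°.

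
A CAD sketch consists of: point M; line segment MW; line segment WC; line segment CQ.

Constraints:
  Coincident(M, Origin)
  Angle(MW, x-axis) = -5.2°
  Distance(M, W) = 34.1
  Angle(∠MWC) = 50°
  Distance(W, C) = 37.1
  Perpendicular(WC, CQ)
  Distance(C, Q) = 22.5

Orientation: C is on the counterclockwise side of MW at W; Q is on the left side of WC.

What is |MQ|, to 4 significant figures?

15.61

M is at the origin; MW runs at -5.2° with length 34.1, so W = 34.1·(cos -5.2°, sin -5.2°) = (33.96, -3.091). ∠MWC = 50.0°, so WC runs at -5.2° + (180° − 50.0°) = 124.8° from the x-axis; with |WC| = 37.1, C = W + 37.1·(cos 124.8°, sin 124.8°) = (12.79, 27.37). WC ⟂ CQ; with |CQ| = 22.5 on the left of WC, Q = C + 22.5·(-0.8211, -0.5707) = (-5.690, 14.53). Then |MQ| = |Q − M| = 15.61.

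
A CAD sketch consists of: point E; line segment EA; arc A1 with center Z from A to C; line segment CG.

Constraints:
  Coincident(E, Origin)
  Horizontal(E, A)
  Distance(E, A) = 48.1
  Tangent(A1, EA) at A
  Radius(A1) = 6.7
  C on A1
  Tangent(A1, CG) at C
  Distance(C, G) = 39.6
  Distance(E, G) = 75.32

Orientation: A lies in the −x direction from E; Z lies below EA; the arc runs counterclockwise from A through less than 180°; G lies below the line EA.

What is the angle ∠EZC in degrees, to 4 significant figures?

163.7°

E is at the origin; EA is horizontal with |EA| = 48.1 and A on the −x side, so A = (-48.10, 0.000). Since A1 is tangent to EA there, ZA ⟂ EA, so Z = A + (0, -6.7) = (-48.10, -6.700). Since ZC ⟂ CG (tangency), |ZG| = √(6.7² + 39.6²) = 40.16 regardless of where C sits on A1. So G lies on both circle(E, 75.32) and circle(Z, 40.16); the below-EA intersection is G = (-60.46, -44.91). C is the foot of the tangent from G: C = (-54.73, -5.730).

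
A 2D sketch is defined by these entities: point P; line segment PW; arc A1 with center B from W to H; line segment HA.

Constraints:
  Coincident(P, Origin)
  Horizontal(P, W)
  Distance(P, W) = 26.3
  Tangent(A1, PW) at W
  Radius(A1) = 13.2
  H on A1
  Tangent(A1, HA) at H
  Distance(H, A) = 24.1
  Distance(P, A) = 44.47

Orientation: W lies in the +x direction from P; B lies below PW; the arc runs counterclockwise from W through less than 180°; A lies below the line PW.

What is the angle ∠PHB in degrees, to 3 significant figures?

114°

P is at the origin; PW is horizontal with |PW| = 26.3 and W on the +x side, so W = (26.3, 0.00). Since A1 is tangent to PW there, BW ⟂ PW, so B = W + (0, -13.2) = (26.3, -13.2). Since BH ⟂ HA (tangency), |BA| = √(13.2² + 24.1²) = 27.5 regardless of where H sits on A1. So A lies on both circle(P, 44.47) and circle(B, 27.5); the below-PW intersection is A = (19.7, -39.9). H is the foot of the tangent from A: H = (13.5, -16.6).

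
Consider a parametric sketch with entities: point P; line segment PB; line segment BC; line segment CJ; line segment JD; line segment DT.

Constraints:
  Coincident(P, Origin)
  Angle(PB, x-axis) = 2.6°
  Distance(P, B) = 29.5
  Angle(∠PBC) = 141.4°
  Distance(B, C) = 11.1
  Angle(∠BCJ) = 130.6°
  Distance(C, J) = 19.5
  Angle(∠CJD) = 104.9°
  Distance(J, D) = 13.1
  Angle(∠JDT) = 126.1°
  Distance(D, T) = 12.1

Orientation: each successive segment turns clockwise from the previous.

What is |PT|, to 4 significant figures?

28.35

∠CJD = 104.9° gives JD at -160.5° from the x-axis; with |JD| = 13.1, D = (27.66, -29.00). ∠JDT = 126.1° gives DT at 145.6° from the x-axis; with |DT| = 12.1, T = (17.68, -22.16). Then |PT| = |T − P| = 28.35.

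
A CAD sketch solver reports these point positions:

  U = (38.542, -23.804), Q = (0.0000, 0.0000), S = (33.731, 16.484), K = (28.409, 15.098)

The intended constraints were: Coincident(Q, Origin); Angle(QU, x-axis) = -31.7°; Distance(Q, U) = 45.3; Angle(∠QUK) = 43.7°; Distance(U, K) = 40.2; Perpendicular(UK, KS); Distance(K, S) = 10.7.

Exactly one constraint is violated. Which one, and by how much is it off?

Distance(K, S) = 10.7 — off by 5.20.

Q = (0.00, 0.00) ✓; QU at -31.70° ✓; |QU| = 45.30 ✓; ∠QUK = 43.70° ✓; |UK| = 40.20 ✓; ∠(UK, KS) = 90.00° ✓; |KS| = 5.500 ✗.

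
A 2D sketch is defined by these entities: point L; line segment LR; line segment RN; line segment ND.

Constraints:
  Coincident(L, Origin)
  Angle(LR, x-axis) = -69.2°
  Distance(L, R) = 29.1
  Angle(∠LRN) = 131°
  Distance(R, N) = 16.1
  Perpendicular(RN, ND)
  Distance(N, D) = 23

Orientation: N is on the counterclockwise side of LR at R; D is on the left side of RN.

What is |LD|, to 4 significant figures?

35.21

∠LRN = 131.0°, so RN runs at -69.2° + (180° − 131.0°) = -20.20° from the x-axis; with |RN| = 16.1, N = R + 16.1·(cos -20.20°, sin -20.20°) = (25.44, -32.76). RN ⟂ ND; with |ND| = 23.0 on the left of RN, D = N + 23.0·(0.3453, 0.9385) = (33.39, -11.18). Then |LD| = |D − L| = 35.21.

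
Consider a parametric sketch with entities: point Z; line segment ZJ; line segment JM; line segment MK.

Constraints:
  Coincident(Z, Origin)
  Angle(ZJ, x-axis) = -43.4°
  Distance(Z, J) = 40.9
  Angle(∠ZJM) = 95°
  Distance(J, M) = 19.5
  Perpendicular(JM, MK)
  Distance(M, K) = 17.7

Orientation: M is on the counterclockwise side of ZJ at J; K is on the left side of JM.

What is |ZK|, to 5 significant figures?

32.604

Z is at the origin; ZJ runs at -43.4° with length 40.9, so J = 40.9·(cos -43.4°, sin -43.4°) = (29.717, -28.102). ∠ZJM = 95.0°, so JM runs at -43.4° + (180° − 95.0°) = 41.600° from the x-axis; with |JM| = 19.5, M = J + 19.5·(cos 41.600°, sin 41.600°) = (44.299, -15.155). The perpendicularity gives MK at right angles to JM; with |MK| = 17.7 on the left of JM, K = M + 17.7·(-0.66393, 0.74780) = (32.547, -1.9193). Then |ZK| = |K − Z| = 32.604.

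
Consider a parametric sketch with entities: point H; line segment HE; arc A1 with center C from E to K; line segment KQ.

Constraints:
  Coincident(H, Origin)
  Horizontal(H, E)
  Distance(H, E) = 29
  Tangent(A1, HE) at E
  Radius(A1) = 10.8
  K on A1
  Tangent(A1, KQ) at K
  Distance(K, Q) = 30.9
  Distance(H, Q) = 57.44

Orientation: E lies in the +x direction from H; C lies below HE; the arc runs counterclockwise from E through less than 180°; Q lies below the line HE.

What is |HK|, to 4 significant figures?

26.85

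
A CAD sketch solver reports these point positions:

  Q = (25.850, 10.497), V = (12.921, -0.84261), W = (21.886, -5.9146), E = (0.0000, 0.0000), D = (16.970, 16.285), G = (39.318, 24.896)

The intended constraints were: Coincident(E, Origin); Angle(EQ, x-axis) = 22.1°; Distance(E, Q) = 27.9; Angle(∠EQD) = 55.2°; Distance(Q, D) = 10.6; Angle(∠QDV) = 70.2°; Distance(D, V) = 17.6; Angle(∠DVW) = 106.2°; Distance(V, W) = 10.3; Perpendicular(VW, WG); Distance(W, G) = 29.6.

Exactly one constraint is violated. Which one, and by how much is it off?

Distance(W, G) = 29.6 — off by 5.80.

E = (0.00, 0.00) ✓; EQ at 22.10° ✓; |EQ| = 27.90 ✓; ∠EQD = 55.20° ✓; |QD| = 10.60 ✓; ∠QDV = 70.20° ✓; |DV| = 17.60 ✓; ∠DVW = 106.2° ✓; |VW| = 10.30 ✓; ∠(VW, WG) = 90.00° ✓; |WG| = 35.40 ✗.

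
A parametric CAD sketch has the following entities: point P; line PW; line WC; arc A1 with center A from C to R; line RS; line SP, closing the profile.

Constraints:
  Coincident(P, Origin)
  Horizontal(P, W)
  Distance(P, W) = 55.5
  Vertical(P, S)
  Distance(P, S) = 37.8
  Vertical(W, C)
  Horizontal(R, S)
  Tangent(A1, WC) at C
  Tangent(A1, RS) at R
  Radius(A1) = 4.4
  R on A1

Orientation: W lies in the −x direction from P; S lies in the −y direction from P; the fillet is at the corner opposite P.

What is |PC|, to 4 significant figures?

64.78

P is at the origin; PW is horizontal with |PW| = 55.5 and W on the −x side, so W = (-55.50, 0.000). P and S share the same x with |PS| = 37.8 and S on the −y side, so S = (0.000, -37.80). The virtual corner opposite P is at (-55.50, -37.80). Tangency of A1 to WC means the radius AC is perpendicular to WC and tangency of A1 to RS means the radius AR is perpendicular to RS, with radius 4.4, so the center A sits 4.4 in from both sides at A = (-51.10, -33.40). That places the tangent points at C = (-55.50, -33.40) on WC and R = (-51.10, -37.80) on RS. Then |PC| = |C − P| = 64.78.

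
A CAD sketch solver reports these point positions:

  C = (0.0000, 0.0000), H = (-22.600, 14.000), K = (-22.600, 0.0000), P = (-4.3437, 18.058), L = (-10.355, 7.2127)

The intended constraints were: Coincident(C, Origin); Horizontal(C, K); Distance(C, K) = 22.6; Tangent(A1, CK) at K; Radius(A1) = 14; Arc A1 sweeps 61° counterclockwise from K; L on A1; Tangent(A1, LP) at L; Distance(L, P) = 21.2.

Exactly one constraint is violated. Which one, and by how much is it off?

Distance(L, P) = 21.2 — off by 8.80.

C = (0.00, 0.00) ✓; C.y = 0.00, K.y = 0.00 ✓; |CK| = 22.60 ✓; ∠(HK, KC) = 90.00° ✓; |HK| = 14.00 ✓; bearing(H→L) − bearing(H→K) = 61.00° ✓; |HL| = 14.00 ✓; ∠(HL, LP) = 90.00° ✓; |LP| = 12.40 ✗.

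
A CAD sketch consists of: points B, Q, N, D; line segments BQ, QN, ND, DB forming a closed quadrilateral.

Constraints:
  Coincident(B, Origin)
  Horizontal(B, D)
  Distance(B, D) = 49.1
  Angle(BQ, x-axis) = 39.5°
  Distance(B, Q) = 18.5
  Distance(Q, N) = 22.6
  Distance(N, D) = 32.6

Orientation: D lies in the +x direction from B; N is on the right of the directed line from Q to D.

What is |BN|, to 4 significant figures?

21.03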